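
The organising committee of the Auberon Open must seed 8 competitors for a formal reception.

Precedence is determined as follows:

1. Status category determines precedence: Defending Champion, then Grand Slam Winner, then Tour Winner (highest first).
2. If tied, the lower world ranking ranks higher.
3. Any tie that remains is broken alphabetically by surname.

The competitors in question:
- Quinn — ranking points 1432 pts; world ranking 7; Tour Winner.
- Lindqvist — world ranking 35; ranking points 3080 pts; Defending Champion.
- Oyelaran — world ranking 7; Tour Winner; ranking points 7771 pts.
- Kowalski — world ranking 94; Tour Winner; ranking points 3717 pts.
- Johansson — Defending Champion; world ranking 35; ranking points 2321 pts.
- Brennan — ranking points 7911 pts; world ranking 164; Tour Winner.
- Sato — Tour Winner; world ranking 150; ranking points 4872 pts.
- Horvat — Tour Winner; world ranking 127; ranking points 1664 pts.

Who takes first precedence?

Johansson

By status category: Johansson and Lindqvist (Defending Champion); then Oyelaran, Quinn, Kowalski, Horvat, Sato and Brennan (Tour Winner).
Johansson and Lindqvist both have world ranking 35, so the next rule applies.
Among Johansson and Lindqvist, alphabetically by surname: Johansson before Lindqvist.
Among Oyelaran, Quinn, Kowalski, Horvat, Sato and Brennan, by world ranking (lower first): Oyelaran and Quinn (7) before Kowalski (94) before Horvat (127) before Sato (150) before Brennan (164).
Among Oyelaran and Quinn, alphabetically by surname: Oyelaran before Quinn.
Order: Johansson, Lindqvist, Oyelaran, Quinn, Kowalski, Horvat, Sato, Brennan.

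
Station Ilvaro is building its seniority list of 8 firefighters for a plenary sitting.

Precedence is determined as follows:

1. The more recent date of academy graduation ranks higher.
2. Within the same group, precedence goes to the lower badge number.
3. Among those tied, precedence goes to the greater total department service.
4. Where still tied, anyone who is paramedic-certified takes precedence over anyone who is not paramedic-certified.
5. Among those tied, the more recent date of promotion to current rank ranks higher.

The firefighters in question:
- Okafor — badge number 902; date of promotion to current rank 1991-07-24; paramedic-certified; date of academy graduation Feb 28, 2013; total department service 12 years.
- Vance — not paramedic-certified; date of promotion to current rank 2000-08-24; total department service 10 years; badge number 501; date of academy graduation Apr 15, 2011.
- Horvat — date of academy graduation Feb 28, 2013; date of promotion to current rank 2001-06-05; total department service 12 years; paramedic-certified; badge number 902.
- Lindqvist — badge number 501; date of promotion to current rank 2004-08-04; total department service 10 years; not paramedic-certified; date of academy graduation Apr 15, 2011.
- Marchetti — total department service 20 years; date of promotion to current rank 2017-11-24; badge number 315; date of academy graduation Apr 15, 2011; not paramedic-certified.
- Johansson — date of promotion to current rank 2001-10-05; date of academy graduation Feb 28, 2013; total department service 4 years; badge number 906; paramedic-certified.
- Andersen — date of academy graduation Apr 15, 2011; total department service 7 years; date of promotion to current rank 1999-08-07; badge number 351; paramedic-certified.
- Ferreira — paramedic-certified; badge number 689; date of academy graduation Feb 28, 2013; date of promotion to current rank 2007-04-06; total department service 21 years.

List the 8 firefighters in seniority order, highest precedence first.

Ferreira, Horvat, Okafor, Johansson, Marchetti, Andersen, Lindqvist, Vance

By date of academy graduation (later first): Ferreira, Horvat, Okafor and Johansson (each Feb 28, 2013); then Marchetti, Andersen, Lindqvist and Vance (each Apr 15, 2011).
Among Ferreira, Horvat, Okafor and Johansson, by badge number (lower first): Ferreira (689) before Horvat and Okafor (902) before Johansson (906).
Horvat and Okafor both have total department service 12 years, so the next rule applies.
Horvat and Okafor are each paramedic-certified, so the next rule applies.
Among Horvat and Okafor, by date of promotion to current rank (later first): Horvat (2001-06-05) before Okafor (1991-07-24).
Among Marchetti, Andersen, Lindqvist and Vance, by badge number (lower first): Marchetti (315) before Andersen (351) before Lindqvist and Vance (501).
Lindqvist and Vance both have total department service 10 years, so the next rule applies.
Lindqvist and Vance are each not paramedic-certified, so the next rule applies.
Among Lindqvist and Vance, by date of promotion to current rank (later first): Lindqvist (2004-08-04) before Vance (2000-08-24).
Full order: Ferreira, Horvat, Okafor, Johansson, Marchetti, Andersen, Lindqvist, Vance.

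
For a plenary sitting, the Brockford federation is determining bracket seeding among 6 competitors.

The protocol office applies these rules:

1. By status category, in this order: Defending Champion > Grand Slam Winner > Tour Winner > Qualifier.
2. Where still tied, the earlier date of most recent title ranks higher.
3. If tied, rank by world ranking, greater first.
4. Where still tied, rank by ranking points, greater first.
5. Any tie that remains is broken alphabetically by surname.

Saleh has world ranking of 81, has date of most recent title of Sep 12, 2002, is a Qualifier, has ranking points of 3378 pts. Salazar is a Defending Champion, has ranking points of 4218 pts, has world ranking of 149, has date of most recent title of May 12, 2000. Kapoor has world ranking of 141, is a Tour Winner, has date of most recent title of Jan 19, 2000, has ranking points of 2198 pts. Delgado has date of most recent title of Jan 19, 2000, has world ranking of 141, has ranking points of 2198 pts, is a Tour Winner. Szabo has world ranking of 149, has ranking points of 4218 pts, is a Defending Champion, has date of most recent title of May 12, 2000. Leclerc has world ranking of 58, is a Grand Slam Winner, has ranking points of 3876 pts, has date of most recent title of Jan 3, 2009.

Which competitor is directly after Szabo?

Leclerc

By status category: Salazar and Szabo (Defending Champion); then Leclerc (Grand Slam Winner); then Delgado and Kapoor (Tour Winner); then Saleh (Qualifier).
Salazar and Szabo both have date of most recent title May 12, 2000, so the next rule applies.
Salazar and Szabo both have world ranking 149, so the next rule applies.
Salazar and Szabo both have ranking points 4218 pts, so the next rule applies.
Among Salazar and Szabo, alphabetically by surname: Salazar before Szabo.
Delgado and Kapoor both have date of most recent title Jan 19, 2000, so the next rule applies.
Delgado and Kapoor both have world ranking 141, so the next rule applies.
Delgado and Kapoor both have ranking points 2198 pts, so the next rule applies.
Among Delgado and Kapoor, alphabetically by surname: Delgado before Kapoor.
Order: Salazar, Szabo, Leclerc, Delgado, Kapoor, Saleh.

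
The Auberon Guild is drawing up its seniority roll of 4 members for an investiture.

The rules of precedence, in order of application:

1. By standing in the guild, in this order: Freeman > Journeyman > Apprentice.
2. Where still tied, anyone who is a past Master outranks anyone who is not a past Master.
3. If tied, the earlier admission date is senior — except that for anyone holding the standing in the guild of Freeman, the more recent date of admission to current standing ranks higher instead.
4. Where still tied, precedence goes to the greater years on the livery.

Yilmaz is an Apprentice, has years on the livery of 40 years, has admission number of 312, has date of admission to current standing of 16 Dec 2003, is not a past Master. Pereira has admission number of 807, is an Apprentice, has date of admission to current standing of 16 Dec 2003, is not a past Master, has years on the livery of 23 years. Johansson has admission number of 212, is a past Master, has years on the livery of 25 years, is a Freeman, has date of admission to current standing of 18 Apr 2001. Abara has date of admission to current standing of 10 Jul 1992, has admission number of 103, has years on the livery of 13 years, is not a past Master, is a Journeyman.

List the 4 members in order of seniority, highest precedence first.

Johansson, Abara, Yilmaz, Pereira

By standing in the guild: Johansson (Freeman); then Abara (Journeyman); then Yilmaz and Pereira (Apprentice).
Yilmaz and Pereira are each not a past Master, so the next rule applies.
Yilmaz and Pereira both have date of admission to current standing 16 Dec 2003, so the next rule applies.
Among Yilmaz and Pereira, by years on the livery (higher first): Yilmaz (40 years) before Pereira (23 years).
Full order: Johansson, Abara, Yilmaz, Pereira.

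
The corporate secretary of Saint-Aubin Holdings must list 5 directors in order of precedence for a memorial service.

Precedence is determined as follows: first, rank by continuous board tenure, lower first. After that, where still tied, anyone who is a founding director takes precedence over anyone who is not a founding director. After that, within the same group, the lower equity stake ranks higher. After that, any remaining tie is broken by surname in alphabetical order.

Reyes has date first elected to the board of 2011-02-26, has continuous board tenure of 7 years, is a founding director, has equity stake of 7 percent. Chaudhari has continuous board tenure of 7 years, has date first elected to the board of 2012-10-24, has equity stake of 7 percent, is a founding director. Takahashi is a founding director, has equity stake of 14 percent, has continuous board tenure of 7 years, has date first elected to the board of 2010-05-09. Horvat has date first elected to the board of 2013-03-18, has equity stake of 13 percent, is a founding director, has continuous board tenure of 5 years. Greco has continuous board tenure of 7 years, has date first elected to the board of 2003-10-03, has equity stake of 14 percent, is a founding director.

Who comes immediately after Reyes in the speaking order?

By continuous board tenure (lower first): Horvat (5 years); then Chaudhari, Reyes, Greco and Takahashi (each 7 years).
Chaudhari, Reyes, Greco and Takahashi are each a founding director, so the next rule applies.
Among Chaudhari, Reyes, Greco and Takahashi, by equity stake (lower first): Chaudhari and Reyes (7 percent) before Greco and Takahashi (14 percent).
Among Chaudhari and Reyes, alphabetically by surname: Chaudhari before Reyes.
Among Greco and Takahashi, alphabetically by surname: Greco before Takahashi.
Order: Horvat, Chaudhari, Reyes, Greco, Takahashi.

Greco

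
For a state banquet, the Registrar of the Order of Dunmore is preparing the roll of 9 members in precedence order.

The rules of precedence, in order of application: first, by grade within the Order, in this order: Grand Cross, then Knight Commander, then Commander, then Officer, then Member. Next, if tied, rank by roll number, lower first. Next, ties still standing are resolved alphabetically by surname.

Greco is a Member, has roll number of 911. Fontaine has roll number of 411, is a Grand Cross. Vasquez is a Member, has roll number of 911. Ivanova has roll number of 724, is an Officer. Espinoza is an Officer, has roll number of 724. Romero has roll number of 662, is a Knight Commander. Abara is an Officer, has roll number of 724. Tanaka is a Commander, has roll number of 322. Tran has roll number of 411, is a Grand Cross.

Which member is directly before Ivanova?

Espinoza

By grade within the Order: Fontaine and Tran (Grand Cross); then Romero (Knight Commander); then Tanaka (Commander); then Abara, Espinoza and Ivanova (Officer); then Greco and Vasquez (Member).
Fontaine and Tran both have roll number 411, so the next rule applies.
Among Fontaine and Tran, alphabetically by surname: Fontaine before Tran.
Abara, Espinoza and Ivanova all have roll number 724, so the next rule applies.
Among Abara, Espinoza and Ivanova, alphabetically by surname: Abara before Espinoza before Ivanova.
Greco and Vasquez both have roll number 911, so the next rule applies.
Among Greco and Vasquez, alphabetically by surname: Greco before Vasquez.
Order: Fontaine, Tran, Romero, Tanaka, Abara, Espinoza, Ivanova, Greco, Vasquez.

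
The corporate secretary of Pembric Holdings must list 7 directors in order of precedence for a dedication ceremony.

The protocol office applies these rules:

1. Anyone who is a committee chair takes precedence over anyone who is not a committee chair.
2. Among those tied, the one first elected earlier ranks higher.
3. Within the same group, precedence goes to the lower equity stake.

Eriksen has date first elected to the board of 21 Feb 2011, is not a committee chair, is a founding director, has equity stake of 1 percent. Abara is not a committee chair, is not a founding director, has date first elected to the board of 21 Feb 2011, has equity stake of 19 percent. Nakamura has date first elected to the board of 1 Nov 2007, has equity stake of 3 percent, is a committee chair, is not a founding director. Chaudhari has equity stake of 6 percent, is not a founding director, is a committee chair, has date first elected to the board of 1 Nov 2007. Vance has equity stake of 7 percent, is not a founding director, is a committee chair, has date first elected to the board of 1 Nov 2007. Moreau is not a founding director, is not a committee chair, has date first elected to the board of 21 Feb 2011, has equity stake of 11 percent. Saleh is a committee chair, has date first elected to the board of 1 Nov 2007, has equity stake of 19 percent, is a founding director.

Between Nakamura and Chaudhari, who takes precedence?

Nakamura

By the first rule: Nakamura, Chaudhari, Vance and Saleh (each a committee chair); then Eriksen, Moreau and Abara (each not a committee chair).
Nakamura, Chaudhari, Vance and Saleh all have date first elected to the board 1 Nov 2007, so the next rule applies.
Among Nakamura, Chaudhari, Vance and Saleh, by equity stake (lower first): Nakamura (3 percent) before Chaudhari (6 percent) before Vance (7 percent) before Saleh (19 percent).
Eriksen, Moreau and Abara all have date first elected to the board 21 Feb 2011, so the next rule applies.
Among Eriksen, Moreau and Abara, by equity stake (lower first): Eriksen (1 percent) before Moreau (11 percent) before Abara (19 percent).
So Nakamura takes precedence.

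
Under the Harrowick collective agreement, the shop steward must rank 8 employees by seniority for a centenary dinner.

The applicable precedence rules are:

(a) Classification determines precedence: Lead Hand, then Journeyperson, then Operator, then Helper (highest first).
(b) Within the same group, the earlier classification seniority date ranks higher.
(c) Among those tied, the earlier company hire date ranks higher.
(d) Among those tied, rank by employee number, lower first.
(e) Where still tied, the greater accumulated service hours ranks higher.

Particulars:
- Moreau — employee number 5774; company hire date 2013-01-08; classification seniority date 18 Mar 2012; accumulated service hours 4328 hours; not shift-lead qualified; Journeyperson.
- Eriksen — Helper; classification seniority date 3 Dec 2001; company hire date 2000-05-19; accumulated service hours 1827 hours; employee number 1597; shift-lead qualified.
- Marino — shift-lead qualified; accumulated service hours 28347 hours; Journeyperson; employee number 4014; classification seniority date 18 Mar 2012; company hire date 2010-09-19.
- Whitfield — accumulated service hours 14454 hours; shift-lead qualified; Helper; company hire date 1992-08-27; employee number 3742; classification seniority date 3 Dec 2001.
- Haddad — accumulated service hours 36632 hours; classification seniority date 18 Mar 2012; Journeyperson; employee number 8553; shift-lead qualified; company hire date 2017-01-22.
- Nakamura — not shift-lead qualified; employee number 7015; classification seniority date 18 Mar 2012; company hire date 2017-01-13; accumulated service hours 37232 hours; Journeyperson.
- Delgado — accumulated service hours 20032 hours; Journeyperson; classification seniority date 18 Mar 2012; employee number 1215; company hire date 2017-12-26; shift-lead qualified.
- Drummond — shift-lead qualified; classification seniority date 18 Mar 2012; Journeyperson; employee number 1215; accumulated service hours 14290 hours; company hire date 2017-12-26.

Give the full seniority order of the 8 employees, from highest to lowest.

Marino, Moreau, Nakamura, Haddad, Delgado, Drummond, Whitfield, Eriksen

By classification: Marino, Moreau, Nakamura, Haddad, Delgado and Drummond (Journeyperson); then Whitfield and Eriksen (Helper).
Marino, Moreau, Nakamura, Haddad, Delgado and Drummond all have classification seniority date 18 Mar 2012, so the next rule applies.
Among Marino, Moreau, Nakamura, Haddad, Delgado and Drummond, by company hire date (earlier first): Marino (2010-09-19) before Moreau (2013-01-08) before Nakamura (2017-01-13) before Haddad (2017-01-22) before Delgado and Drummond (2017-12-26).
Delgado and Drummond both have employee number 1215, so the next rule applies.
Among Delgado and Drummond, by accumulated service hours (higher first): Delgado (20032 hours) before Drummond (14290 hours).
Whitfield and Eriksen both have classification seniority date 3 Dec 2001, so the next rule applies.
Among Whitfield and Eriksen, by company hire date (earlier first): Whitfield (1992-08-27) before Eriksen (2000-05-19).
Full order: Marino, Moreau, Nakamura, Haddad, Delgado, Drummond, Whitfield, Eriksen.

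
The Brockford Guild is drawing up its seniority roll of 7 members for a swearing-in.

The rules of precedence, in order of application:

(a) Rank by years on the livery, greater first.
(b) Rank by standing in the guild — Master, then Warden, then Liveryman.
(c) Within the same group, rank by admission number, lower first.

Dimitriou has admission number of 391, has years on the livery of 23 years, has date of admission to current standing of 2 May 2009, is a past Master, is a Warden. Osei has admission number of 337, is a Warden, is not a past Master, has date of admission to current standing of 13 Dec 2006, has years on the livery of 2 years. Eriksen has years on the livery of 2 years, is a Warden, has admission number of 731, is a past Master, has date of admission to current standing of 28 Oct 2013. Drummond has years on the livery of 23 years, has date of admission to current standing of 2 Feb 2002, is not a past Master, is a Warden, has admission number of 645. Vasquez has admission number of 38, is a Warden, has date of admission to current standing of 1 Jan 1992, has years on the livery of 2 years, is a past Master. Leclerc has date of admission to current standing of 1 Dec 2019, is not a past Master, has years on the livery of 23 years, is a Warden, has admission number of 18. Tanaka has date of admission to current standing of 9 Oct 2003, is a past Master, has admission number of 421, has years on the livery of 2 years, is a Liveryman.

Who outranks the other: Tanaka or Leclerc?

Leclerc

By years on the livery (higher first): Leclerc, Dimitriou and Drummond (each 23 years); then Vasquez, Osei, Eriksen and Tanaka (each 2 years).
Leclerc, Dimitriou and Drummond are each Warden, so the next rule applies.
Among Leclerc, Dimitriou and Drummond, by admission number (lower first): Leclerc (18) before Dimitriou (391) before Drummond (645).
Among Vasquez, Osei, Eriksen and Tanaka, by standing in the guild: Vasquez, Osei and Eriksen (Warden) before Tanaka (Liveryman).
Among Vasquez, Osei and Eriksen, by admission number (lower first): Vasquez (38) before Osei (337) before Eriksen (731).
So Leclerc takes precedence.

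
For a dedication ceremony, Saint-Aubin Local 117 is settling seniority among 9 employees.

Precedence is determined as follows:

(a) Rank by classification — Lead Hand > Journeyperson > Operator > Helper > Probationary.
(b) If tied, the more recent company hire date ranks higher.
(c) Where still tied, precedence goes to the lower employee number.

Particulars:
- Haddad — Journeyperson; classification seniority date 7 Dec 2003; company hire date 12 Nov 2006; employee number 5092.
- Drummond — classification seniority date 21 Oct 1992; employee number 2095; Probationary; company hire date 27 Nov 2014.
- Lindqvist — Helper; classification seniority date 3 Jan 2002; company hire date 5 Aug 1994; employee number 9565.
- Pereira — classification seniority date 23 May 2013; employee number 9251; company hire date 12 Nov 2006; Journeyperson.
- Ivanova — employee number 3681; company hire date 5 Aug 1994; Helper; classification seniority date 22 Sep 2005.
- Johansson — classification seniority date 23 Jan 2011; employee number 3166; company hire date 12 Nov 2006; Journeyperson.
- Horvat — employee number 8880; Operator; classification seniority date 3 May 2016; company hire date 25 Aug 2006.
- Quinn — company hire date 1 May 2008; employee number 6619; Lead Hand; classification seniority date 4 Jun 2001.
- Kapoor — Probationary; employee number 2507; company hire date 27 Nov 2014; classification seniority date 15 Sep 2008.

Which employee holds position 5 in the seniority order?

Horvat

By classification: Quinn (Lead Hand); then Johansson, Haddad and Pereira (Journeyperson); then Horvat (Operator); then Ivanova and Lindqvist (Helper); then Drummond and Kapoor (Probationary).
Johansson, Haddad and Pereira all have company hire date 12 Nov 2006, so the next rule applies.
Among Johansson, Haddad and Pereira, by employee number (lower first): Johansson (3166) before Haddad (5092) before Pereira (9251).
Ivanova and Lindqvist both have company hire date 5 Aug 1994, so the next rule applies.
Among Ivanova and Lindqvist, by employee number (lower first): Ivanova (3681) before Lindqvist (9565).
Drummond and Kapoor both have company hire date 27 Nov 2014, so the next rule applies.
Among Drummond and Kapoor, by employee number (lower first): Drummond (2095) before Kapoor (2507).
Order: Quinn, Johansson, Haddad, Pereira, Horvat, Ivanova, Lindqvist, Drummond, Kapoor.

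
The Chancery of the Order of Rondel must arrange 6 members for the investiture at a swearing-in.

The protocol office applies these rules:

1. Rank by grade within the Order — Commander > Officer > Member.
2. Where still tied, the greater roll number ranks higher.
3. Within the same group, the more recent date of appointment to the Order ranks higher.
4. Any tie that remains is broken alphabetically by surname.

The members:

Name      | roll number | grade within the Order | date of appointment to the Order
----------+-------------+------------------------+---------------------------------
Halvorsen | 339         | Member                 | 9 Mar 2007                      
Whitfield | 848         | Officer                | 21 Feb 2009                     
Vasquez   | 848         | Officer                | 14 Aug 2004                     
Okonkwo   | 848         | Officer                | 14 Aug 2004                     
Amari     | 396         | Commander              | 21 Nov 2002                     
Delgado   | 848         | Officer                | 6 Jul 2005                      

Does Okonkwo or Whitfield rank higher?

Whitfield

By grade within the Order: Amari (Commander); then Whitfield, Delgado, Okonkwo and Vasquez (Officer); then Halvorsen (Member).
Whitfield, Delgado, Okonkwo and Vasquez all have roll number 848, so the next rule applies.
Among Whitfield, Delgado, Okonkwo and Vasquez, by date of appointment to the Order (later first): Whitfield (21 Feb 2009) before Delgado (6 Jul 2005) before Okonkwo and Vasquez (14 Aug 2004).
Among Okonkwo and Vasquez, alphabetically by surname: Okonkwo before Vasquez.
So Whitfield takes precedence.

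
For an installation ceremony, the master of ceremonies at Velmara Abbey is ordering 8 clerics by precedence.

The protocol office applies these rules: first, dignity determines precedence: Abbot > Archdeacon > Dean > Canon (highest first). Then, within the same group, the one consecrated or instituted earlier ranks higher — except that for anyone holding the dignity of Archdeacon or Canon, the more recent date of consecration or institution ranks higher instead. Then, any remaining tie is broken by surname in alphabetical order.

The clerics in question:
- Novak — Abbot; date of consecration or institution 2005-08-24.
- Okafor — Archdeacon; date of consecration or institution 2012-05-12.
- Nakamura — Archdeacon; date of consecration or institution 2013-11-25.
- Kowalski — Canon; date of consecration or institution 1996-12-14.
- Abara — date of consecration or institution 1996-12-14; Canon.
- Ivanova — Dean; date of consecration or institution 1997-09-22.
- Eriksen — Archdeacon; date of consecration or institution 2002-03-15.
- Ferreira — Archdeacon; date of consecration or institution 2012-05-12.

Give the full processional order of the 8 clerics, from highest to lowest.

By dignity: Novak (Abbot); then Nakamura, Ferreira, Okafor and Eriksen (Archdeacon); then Ivanova (Dean); then Abara and Kowalski (Canon).
Among Nakamura, Ferreira, Okafor and Eriksen, by date of consecration or institution (later first) (reversed rule for this group): Nakamura (2013-11-25) before Ferreira and Okafor (2012-05-12) before Eriksen (2002-03-15).
Among Ferreira and Okafor, alphabetically by surname: Ferreira before Okafor.
Abara and Kowalski both have date of consecration or institution 1996-12-14, so the next rule applies.
Among Abara and Kowalski, alphabetically by surname: Abara before Kowalski.
Full order: Novak, Nakamura, Ferreira, Okafor, Eriksen, Ivanova, Abara, Kowalski.

Novak, Nakamura, Ferreira, Okafor, Eriksen, Ivanova, Abara, Kowalski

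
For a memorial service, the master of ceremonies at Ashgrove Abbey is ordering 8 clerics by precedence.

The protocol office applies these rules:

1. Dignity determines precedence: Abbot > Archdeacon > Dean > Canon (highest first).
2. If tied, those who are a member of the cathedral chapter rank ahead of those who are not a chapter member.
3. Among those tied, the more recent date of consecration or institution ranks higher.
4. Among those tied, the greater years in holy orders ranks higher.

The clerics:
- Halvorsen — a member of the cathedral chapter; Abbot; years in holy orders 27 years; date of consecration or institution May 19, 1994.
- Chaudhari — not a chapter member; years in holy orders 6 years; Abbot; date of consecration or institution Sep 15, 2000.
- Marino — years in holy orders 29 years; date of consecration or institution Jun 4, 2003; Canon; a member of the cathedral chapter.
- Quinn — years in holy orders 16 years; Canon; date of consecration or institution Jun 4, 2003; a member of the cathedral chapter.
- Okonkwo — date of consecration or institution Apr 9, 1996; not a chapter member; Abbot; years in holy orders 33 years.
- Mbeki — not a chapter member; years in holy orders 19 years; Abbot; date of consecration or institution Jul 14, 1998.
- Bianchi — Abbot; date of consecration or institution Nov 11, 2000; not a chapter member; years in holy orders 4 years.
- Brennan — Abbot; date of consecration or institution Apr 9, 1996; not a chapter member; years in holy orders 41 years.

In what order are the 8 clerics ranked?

By dignity: Halvorsen, Bianchi, Chaudhari, Mbeki, Brennan and Okonkwo (Abbot); then Marino and Quinn (Canon).
Among Halvorsen, Bianchi, Chaudhari, Mbeki, Brennan and Okonkwo, a member of the cathedral chapter before not a chapter member: Halvorsen (a member of the cathedral chapter) before Bianchi, Chaudhari, Mbeki, Brennan and Okonkwo (not a chapter member).
Among Bianchi, Chaudhari, Mbeki, Brennan and Okonkwo, by date of consecration or institution (later first): Bianchi (Nov 11, 2000) before Chaudhari (Sep 15, 2000) before Mbeki (Jul 14, 1998) before Brennan and Okonkwo (Apr 9, 1996).
Among Brennan and Okonkwo, by years in holy orders (higher first): Brennan (41 years) before Okonkwo (33 years).
Marino and Quinn are each a member of the cathedral chapter, so the next rule applies.
Marino and Quinn both have date of consecration or institution Jun 4, 2003, so the next rule applies.
Among Marino and Quinn, by years in holy orders (higher first): Marino (29 years) before Quinn (16 years).
Full order: Halvorsen, Bianchi, Chaudhari, Mbeki, Brennan, Okonkwo, Marino, Quinn.

Halvorsen, Bianchi, Chaudhari, Mbeki, Brennan, Okonkwo, Marino, Quinn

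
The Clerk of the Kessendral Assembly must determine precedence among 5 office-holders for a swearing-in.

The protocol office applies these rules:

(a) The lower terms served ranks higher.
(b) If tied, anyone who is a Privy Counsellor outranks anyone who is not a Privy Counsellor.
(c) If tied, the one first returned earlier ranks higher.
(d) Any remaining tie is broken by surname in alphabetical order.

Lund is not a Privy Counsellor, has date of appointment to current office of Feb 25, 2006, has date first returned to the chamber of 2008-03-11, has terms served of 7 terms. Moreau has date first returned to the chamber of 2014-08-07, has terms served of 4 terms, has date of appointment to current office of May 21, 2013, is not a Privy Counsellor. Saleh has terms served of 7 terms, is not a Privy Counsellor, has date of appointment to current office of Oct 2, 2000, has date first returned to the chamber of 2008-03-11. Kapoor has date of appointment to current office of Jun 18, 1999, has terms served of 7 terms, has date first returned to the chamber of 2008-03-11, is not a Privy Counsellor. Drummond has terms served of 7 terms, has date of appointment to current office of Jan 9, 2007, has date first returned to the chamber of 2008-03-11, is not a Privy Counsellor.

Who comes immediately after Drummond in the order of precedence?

By terms served (lower first): Moreau (4 terms); then Drummond, Kapoor, Lund and Saleh (each 7 terms).
Drummond, Kapoor, Lund and Saleh are each not a Privy Counsellor, so the next rule applies.
Drummond, Kapoor, Lund and Saleh all have date first returned to the chamber 2008-03-11, so the next rule applies.
Among Drummond, Kapoor, Lund and Saleh, alphabetically by surname: Drummond before Kapoor before Lund before Saleh.
Order: Moreau, Drummond, Kapoor, Lund, Saleh.

Kapoor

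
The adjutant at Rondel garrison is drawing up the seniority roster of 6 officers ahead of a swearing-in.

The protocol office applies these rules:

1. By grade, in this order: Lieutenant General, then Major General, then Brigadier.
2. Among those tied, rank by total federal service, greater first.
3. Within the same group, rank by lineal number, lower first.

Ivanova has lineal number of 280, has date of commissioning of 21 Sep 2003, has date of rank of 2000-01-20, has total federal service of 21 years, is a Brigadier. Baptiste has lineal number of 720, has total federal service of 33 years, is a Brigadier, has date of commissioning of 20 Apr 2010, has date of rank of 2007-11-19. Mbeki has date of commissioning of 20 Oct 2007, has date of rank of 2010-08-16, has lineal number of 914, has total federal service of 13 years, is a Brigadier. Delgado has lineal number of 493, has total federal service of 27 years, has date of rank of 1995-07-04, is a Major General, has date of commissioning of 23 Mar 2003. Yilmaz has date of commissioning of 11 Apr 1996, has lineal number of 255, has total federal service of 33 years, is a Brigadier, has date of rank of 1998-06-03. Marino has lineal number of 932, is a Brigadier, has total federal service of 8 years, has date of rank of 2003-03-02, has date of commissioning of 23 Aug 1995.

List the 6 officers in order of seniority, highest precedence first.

Delgado, Yilmaz, Baptiste, Ivanova, Mbeki, Marino

By grade: Delgado (Major General); then Yilmaz, Baptiste, Ivanova, Mbeki and Marino (Brigadier).
Among Yilmaz, Baptiste, Ivanova, Mbeki and Marino, by total federal service (higher first): Yilmaz and Baptiste (33 years) before Ivanova (21 years) before Mbeki (13 years) before Marino (8 years).
Among Yilmaz and Baptiste, by lineal number (lower first): Yilmaz (255) before Baptiste (720).
Full order: Delgado, Yilmaz, Baptiste, Ivanova, Mbeki, Marino.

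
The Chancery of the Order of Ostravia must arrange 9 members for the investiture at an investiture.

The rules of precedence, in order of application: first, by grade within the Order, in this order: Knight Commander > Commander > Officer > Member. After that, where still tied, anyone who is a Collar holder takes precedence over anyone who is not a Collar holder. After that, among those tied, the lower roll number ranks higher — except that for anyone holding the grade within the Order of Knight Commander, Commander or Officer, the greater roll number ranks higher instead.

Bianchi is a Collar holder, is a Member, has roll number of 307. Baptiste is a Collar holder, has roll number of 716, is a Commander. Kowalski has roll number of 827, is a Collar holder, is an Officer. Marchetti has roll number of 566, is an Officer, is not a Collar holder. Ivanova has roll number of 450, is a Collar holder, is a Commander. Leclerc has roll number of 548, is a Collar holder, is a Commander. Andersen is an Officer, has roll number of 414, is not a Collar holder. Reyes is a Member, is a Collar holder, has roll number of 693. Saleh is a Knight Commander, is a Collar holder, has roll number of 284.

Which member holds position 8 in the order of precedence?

Bianchi

By grade within the Order: Saleh (Knight Commander); then Baptiste, Leclerc and Ivanova (Commander); then Kowalski, Marchetti and Andersen (Officer); then Bianchi and Reyes (Member).
Baptiste, Leclerc and Ivanova are each a Collar holder, so the next rule applies.
Among Baptiste, Leclerc and Ivanova, by roll number (higher first) (reversed rule for this group): Baptiste (716) before Leclerc (548) before Ivanova (450).
Among Kowalski, Marchetti and Andersen, a Collar holder before not a Collar holder: Kowalski (a Collar holder) before Marchetti and Andersen (not a Collar holder).
Among Marchetti and Andersen, by roll number (higher first) (reversed rule for this group): Marchetti (566) before Andersen (414).
Bianchi and Reyes are each a Collar holder, so the next rule applies.
Among Bianchi and Reyes, by roll number (lower first): Bianchi (307) before Reyes (693).
Order: Saleh, Baptiste, Leclerc, Ivanova, Kowalski, Marchetti, Andersen, Bianchi, Reyes.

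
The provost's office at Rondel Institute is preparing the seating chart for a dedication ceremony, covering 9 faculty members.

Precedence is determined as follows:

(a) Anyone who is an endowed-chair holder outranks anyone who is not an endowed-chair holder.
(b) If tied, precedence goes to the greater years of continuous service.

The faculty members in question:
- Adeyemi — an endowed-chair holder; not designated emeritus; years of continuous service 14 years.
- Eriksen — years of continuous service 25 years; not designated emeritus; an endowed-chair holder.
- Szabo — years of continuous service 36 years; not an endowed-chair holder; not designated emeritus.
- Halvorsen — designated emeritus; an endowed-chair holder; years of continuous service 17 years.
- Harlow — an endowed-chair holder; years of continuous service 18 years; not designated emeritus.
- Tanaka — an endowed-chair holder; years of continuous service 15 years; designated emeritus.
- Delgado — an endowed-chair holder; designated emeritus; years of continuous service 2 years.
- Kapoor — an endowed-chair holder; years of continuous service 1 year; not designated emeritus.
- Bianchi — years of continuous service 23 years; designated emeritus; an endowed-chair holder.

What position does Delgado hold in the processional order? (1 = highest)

By the first rule: Eriksen, Bianchi, Harlow, Halvorsen, Tanaka, Adeyemi, Delgado and Kapoor (each an endowed-chair holder); then Szabo (not an endowed-chair holder).
Among Eriksen, Bianchi, Harlow, Halvorsen, Tanaka, Adeyemi, Delgado and Kapoor, by years of continuous service (higher first): Eriksen (25 years) before Bianchi (23 years) before Harlow (18 years) before Halvorsen (17 years) before Tanaka (15 years) before Adeyemi (14 years) before Delgado (2 years) before Kapoor (1 year).
Order: Eriksen, Bianchi, Harlow, Halvorsen, Tanaka, Adeyemi, Delgado, Kapoor, Szabo. So position 7.

7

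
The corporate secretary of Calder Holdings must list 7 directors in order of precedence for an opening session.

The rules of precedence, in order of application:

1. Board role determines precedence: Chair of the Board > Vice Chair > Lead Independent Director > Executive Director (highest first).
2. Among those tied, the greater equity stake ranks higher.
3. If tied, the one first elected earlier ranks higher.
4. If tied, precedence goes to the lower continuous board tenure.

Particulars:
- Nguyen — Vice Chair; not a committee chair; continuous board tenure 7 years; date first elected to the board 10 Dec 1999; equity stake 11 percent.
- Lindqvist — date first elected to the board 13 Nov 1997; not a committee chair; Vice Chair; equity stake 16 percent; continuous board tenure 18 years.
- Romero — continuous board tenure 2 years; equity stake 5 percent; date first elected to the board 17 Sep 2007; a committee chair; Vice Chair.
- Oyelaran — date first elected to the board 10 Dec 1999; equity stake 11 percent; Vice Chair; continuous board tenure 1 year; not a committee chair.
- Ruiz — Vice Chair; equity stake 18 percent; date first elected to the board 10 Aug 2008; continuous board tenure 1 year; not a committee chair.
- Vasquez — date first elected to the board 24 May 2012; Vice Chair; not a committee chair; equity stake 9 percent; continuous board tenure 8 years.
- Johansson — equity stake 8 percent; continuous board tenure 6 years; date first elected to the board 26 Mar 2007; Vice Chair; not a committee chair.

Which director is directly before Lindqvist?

By board role: Ruiz, Lindqvist, Oyelaran, Nguyen, Vasquez, Johansson and Romero (Vice Chair).
Among Ruiz, Lindqvist, Oyelaran, Nguyen, Vasquez, Johansson and Romero, by equity stake (higher first): Ruiz (18 percent) before Lindqvist (16 percent) before Oyelaran and Nguyen (11 percent) before Vasquez (9 percent) before Johansson (8 percent) before Romero (5 percent).
Oyelaran and Nguyen both have date first elected to the board 10 Dec 1999, so the next rule applies.
Among Oyelaran and Nguyen, by continuous board tenure (lower first): Oyelaran (1 year) before Nguyen (7 years).
Order: Ruiz, Lindqvist, Oyelaran, Nguyen, Vasquez, Johansson, Romero.

Ruiz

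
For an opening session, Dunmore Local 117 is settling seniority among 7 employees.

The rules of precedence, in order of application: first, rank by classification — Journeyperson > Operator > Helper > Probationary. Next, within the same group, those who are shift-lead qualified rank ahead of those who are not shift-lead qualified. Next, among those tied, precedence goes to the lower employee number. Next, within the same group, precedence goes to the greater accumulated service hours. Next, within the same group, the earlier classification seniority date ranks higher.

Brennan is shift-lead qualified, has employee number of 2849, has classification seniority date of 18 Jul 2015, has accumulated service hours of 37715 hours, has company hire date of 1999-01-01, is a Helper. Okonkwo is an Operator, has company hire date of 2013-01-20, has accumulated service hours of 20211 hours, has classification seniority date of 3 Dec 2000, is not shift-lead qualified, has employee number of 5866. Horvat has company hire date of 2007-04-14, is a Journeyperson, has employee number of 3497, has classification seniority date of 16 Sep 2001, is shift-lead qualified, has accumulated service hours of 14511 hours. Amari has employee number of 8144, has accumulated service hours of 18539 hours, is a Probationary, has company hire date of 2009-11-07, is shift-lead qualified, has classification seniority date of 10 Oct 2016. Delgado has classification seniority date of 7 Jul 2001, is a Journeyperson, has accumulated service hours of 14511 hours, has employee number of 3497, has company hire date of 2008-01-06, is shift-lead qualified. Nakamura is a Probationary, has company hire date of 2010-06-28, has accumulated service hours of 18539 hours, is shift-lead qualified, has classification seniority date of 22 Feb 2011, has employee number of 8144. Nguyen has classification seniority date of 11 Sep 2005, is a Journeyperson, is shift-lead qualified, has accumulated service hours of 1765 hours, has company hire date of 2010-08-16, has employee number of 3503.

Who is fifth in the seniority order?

By classification: Delgado, Horvat and Nguyen (Journeyperson); then Okonkwo (Operator); then Brennan (Helper); then Nakamura and Amari (Probationary).
Delgado, Horvat and Nguyen are each shift-lead qualified, so the next rule applies.
Among Delgado, Horvat and Nguyen, by employee number (lower first): Delgado and Horvat (3497) before Nguyen (3503).
Delgado and Horvat both have accumulated service hours 14511 hours, so the next rule applies.
Among Delgado and Horvat, by classification seniority date (earlier first): Delgado (7 Jul 2001) before Horvat (16 Sep 2001).
Nakamura and Amari are each shift-lead qualified, so the next rule applies.
Nakamura and Amari both have employee number 8144, so the next rule applies.
Nakamura and Amari both have accumulated service hours 18539 hours, so the next rule applies.
Among Nakamura and Amari, by classification seniority date (earlier first): Nakamura (22 Feb 2011) before Amari (10 Oct 2016).
Order: Delgado, Horvat, Nguyen, Okonkwo, Brennan, Nakamura, Amari.

Brennan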